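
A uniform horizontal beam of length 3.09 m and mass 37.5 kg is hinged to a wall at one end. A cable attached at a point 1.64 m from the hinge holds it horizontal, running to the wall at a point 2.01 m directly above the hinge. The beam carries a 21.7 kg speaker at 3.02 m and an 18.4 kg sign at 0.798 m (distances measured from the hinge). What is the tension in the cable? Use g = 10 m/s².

T ≈ 1090 N

Taking torques about the hinge:
Beam weight: 37.5 × 10 = 375 N down at 1.545 m → arm 1.545 m, τ = 375 × 1.545 = 579.4 N·m clockwise.
Speaker: 21.7 × 10 = 217 N down at 3.02 m → arm 3.02 m, τ = 217 × 3.02 = 655.3 N·m clockwise.
Sign: 18.4 × 10 = 184 N down at 0.798 m → arm 0.798 m, τ = 184 × 0.798 = 146.8 N·m clockwise.
Total clockwise load moment = 1381 N·m.
The cable tension T acts at 1.64 m; only its component perpendicular to the beam, T sinθ, produces torque. sinθ = h/√(h²+d²) = 2.01/√(2.01²+1.64²) = 0.7748.
For rotational equilibrium, T × 1.64 × 0.7748 = 1381, so T = 1381 / 1.271 = 1090 N.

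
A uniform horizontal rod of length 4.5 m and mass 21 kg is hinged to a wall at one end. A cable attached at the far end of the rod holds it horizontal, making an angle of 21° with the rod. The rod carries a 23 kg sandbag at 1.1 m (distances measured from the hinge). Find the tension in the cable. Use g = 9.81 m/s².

Take moments about the hinge.
Beam weight: 21 × 9.81 = 206 N down at 2.25 m → arm 2.25 m, τ = 206 × 2.25 = 463.5 N·m clockwise.
Sandbag: 23 × 9.81 = 225.6 N down at 1.1 m → arm 1.1 m, τ = 225.6 × 1.1 = 248.2 N·m clockwise.
Total clockwise load moment = 711.7 N·m.
The cable tension T acts at 4.5 m; only its component perpendicular to the rod, T sinθ, produces torque. sin 21° = 0.3584.
Setting net torque to zero: T × 4.5 × 0.3584 = 711.7 → T = 711.7 / 1.613 = 441 N.

T ≈ 441 N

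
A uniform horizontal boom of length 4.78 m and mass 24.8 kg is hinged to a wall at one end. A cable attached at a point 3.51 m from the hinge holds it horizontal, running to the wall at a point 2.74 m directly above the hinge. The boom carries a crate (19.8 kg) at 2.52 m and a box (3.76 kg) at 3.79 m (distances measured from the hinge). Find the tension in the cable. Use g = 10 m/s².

Choose the hinge as the axis so the unknown hinge reaction has zero arm there.
Beam weight: 24.8 × 10 = 248 N down at 2.39 m → arm 2.39 m, τ = 248 × 2.39 = 592.7 N·m clockwise.
Crate: 19.8 × 10 = 198 N down at 2.52 m → arm 2.52 m, τ = 198 × 2.52 = 499 N·m clockwise.
Box: 3.76 × 10 = 37.6 N down at 3.79 m → arm 3.79 m, τ = 37.6 × 3.79 = 142.5 N·m clockwise.
Total clockwise load moment = 1234 N·m.
The cable tension T acts at 3.51 m; only its component perpendicular to the boom, T sinθ, produces torque. sinθ = h/√(h²+d²) = 2.74/√(2.74²+3.51²) = 0.6153.
Στ = 0 ⇒ T × 3.51 × 0.6153 = 1234 ⇒ T = 1234 / 2.16 = 571 N.

T ≈ 571 N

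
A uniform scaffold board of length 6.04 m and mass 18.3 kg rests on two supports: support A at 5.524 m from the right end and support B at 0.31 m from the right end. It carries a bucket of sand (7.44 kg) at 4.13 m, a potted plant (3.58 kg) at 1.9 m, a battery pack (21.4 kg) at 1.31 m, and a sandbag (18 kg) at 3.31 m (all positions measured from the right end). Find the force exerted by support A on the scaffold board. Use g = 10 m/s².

About support B:
Beam weight: 18.3 × 10 = 183 N down at 3.02 m → arm 2.71 m, τ = 183 × 2.71 = 495.9 N·m counterclockwise.
Bucket of sand: 7.44 × 10 = 74.4 N down at 4.13 m → arm 3.82 m, τ = 74.4 × 3.82 = 284.2 N·m counterclockwise.
Potted plant: 3.58 × 10 = 35.8 N down at 1.9 m → arm 1.59 m, τ = 35.8 × 1.59 = 56.92 N·m counterclockwise.
Battery pack: 21.4 × 10 = 214 N down at 1.31 m → arm 1 m, τ = 214 × 1 = 214 N·m counterclockwise.
Sandbag: 18 × 10 = 180 N down at 3.31 m → arm 3 m, τ = 180 × 3 = 540 N·m counterclockwise.
Net load moment about support B = 1591 N·m counterclockwise.
Reaction R at support A is upward at 5.524 m, arm 5.214 m → moment R × 5.214 clockwise.
Στ = 0 ⇒ R × 5.214 = 1591 ⇒ R = 305 N.

R_A ≈ 305 N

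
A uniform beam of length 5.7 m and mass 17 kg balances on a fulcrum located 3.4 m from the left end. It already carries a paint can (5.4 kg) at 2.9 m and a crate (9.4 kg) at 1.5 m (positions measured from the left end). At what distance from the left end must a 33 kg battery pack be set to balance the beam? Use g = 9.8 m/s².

Take moments about the fulcrum (at 3.4 m from the left end).
Beam weight: 17 × 9.8 = 166.6 N down at 2.85 m → arm 0.55 m, τ = 166.6 × 0.55 = 91.63 N·m counterclockwise.
Paint can: 5.4 × 9.8 = 52.92 N down at 2.9 m → arm 0.5 m, τ = 52.92 × 0.5 = 26.46 N·m counterclockwise.
Crate: 9.4 × 9.8 = 92.12 N down at 1.5 m → arm 1.9 m, τ = 92.12 × 1.9 = 175 N·m counterclockwise.
Net moment of existing loads = 293.1 N·m counterclockwise.
The battery pack weighs 33 × 9.8 = 323.4 N and must supply an equal clockwise moment, so its lever arm about the fulcrum is 293.1 / 323.4 = 0.906 m.
That puts it at 3.4 + 0.906 = 4.31 m from the left end.

x ≈ 4.31 m from the left end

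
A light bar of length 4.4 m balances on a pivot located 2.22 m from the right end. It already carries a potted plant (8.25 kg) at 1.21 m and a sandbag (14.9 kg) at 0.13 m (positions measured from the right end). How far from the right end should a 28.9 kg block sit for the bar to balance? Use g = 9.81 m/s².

x ≈ 3.59 m from the right end

Choose the pivot (at 2.22 m from the right end) as the axis so the support reaction has zero arm there.
Potted plant: 8.25 × 9.81 = 80.93 N down at 1.21 m → arm 1.01 m, τ = 80.93 × 1.01 = 81.74 N·m clockwise.
Sandbag: 14.9 × 9.81 = 146.2 N down at 0.13 m → arm 2.09 m, τ = 146.2 × 2.09 = 305.6 N·m clockwise.
Net moment of existing loads = 387.3 N·m clockwise.
The block weighs 28.9 × 9.81 = 283.5 N and must supply an equal counterclockwise moment, so its lever arm about the pivot is 387.3 / 283.5 = 1.37 m.
That puts it at 2.22 + 1.37 = 3.59 m from the right end.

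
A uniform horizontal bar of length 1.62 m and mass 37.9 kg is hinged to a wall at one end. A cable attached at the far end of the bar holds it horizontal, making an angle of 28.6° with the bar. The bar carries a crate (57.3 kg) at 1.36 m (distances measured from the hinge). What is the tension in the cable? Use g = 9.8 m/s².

T ≈ 1370 N

Take moments about the hinge.
Beam weight: 37.9 × 9.8 = 371.4 N down at 0.81 m → arm 0.81 m, τ = 371.4 × 0.81 = 300.8 N·m clockwise.
Crate: 57.3 × 9.8 = 561.5 N down at 1.36 m → arm 1.36 m, τ = 561.5 × 1.36 = 763.6 N·m clockwise.
Total clockwise load moment = 1064 N·m.
The cable tension T acts at 1.62 m; only its component perpendicular to the bar, T sinθ, produces torque. sin 28.6° = 0.4787.
For rotational equilibrium, T × 1.62 × 0.4787 = 1064, so T = 1064 / 0.7755 = 1370 N.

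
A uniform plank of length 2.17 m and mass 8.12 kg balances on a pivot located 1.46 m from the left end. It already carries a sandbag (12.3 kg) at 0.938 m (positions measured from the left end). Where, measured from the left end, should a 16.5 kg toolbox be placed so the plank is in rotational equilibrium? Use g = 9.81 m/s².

Choose the pivot (at 1.46 m from the left end) as the axis so the support reaction has zero arm there.
Beam weight: 8.12 × 9.81 = 79.66 N down at 1.085 m → arm 0.375 m, τ = 79.66 × 0.375 = 29.87 N·m counterclockwise.
Sandbag: 12.3 × 9.81 = 120.7 N down at 0.938 m → arm 0.522 m, τ = 120.7 × 0.522 = 63.01 N·m counterclockwise.
Net moment of existing loads = 92.88 N·m counterclockwise.
The toolbox weighs 16.5 × 9.81 = 161.9 N and must supply an equal clockwise moment, so its lever arm about the pivot is 92.88 / 161.9 = 0.574 m.
That puts it at 1.46 + 0.574 = 2.03 m from the left end.

x ≈ 2.03 m from the left end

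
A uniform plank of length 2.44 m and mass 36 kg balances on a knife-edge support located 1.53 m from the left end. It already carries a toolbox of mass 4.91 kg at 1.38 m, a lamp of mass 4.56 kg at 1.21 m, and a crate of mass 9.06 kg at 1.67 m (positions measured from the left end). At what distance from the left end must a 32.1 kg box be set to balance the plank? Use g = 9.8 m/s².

Take moments about the knife-edge support (at 1.53 m from the left end).
Beam weight: 36 × 9.8 = 352.8 N down at 1.22 m → arm 0.31 m, τ = 352.8 × 0.31 = 109.4 N·m counterclockwise.
Toolbox: 4.91 × 9.8 = 48.12 N down at 1.38 m → arm 0.15 m, τ = 48.12 × 0.15 = 7.218 N·m counterclockwise.
Lamp: 4.56 × 9.8 = 44.69 N down at 1.21 m → arm 0.32 m, τ = 44.69 × 0.32 = 14.3 N·m counterclockwise.
Crate: 9.06 × 9.8 = 88.79 N down at 1.67 m → arm 0.14 m, τ = 88.79 × 0.14 = 12.43 N·m clockwise.
Net moment of existing loads = 118.5 N·m counterclockwise.
The box weighs 32.1 × 9.8 = 314.6 N and must supply an equal clockwise moment, so its lever arm about the knife-edge support is 118.5 / 314.6 = 0.377 m.
That puts it at 1.53 + 0.377 = 1.91 m from the left end.

x ≈ 1.91 m from the left end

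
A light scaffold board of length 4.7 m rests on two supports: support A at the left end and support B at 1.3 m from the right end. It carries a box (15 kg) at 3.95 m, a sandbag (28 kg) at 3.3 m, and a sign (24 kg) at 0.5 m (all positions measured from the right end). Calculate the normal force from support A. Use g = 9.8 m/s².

R_A ≈ 221 N

Take moments about support B.
Box: 15 × 9.8 = 147 N down at 3.95 m → arm 2.65 m, τ = 147 × 2.65 = 389.6 N·m counterclockwise.
Sandbag: 28 × 9.8 = 274.4 N down at 3.3 m → arm 2 m, τ = 274.4 × 2 = 548.8 N·m counterclockwise.
Sign: 24 × 9.8 = 235.2 N down at 0.5 m → arm 0.8 m, τ = 235.2 × 0.8 = 188.2 N·m clockwise.
Net load moment about support B = 750.2 N·m counterclockwise.
Reaction R at support A is upward at 4.7 m, arm 3.4 m → moment R × 3.4 clockwise.
For rotational equilibrium, R × 3.4 = 750.2, so R = 221 N.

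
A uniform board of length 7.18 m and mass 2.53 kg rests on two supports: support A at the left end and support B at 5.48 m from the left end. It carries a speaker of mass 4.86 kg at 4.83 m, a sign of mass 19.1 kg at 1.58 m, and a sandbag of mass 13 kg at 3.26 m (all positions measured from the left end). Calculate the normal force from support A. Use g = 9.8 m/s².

Choose support B as the axis so its reaction then has zero moment arm.
Beam weight: 2.53 × 9.8 = 24.79 N down at 3.59 m → arm 1.89 m, τ = 24.79 × 1.89 = 46.85 N·m counterclockwise.
Speaker: 4.86 × 9.8 = 47.63 N down at 4.83 m → arm 0.65 m, τ = 47.63 × 0.65 = 30.96 N·m counterclockwise.
Sign: 19.1 × 9.8 = 187.2 N down at 1.58 m → arm 3.9 m, τ = 187.2 × 3.9 = 730.1 N·m counterclockwise.
Sandbag: 13 × 9.8 = 127.4 N down at 3.26 m → arm 2.22 m, τ = 127.4 × 2.22 = 282.8 N·m counterclockwise.
Net load moment about support B = 1091 N·m counterclockwise.
Reaction R at support A is upward at 0 m, arm 5.48 m → moment R × 5.48 clockwise.
For rotational equilibrium, R × 5.48 = 1091, so R = 199 N.

R_A ≈ 199 N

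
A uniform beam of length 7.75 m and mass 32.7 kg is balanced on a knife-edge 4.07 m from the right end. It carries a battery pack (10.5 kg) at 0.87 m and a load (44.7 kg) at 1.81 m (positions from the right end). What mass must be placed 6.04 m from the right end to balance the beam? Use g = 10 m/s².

Take moments about the knife-edge (at 4.07 m from the right end).
Beam weight: 32.7 × 10 = 327 N down at 3.875 m → arm 0.195 m, τ = 327 × 0.195 = 63.77 N·m clockwise.
Battery pack: 10.5 × 10 = 105 N down at 0.87 m → arm 3.2 m, τ = 105 × 3.2 = 336 N·m clockwise.
Load: 44.7 × 10 = 447 N down at 1.81 m → arm 2.26 m, τ = 447 × 2.26 = 1010 N·m clockwise.
Net moment of known loads = 1410 N·m clockwise.
An unknown mass m at 6.04 m has arm 1.97 m; its moment is m·g·1.97 counterclockwise.
Στ = 0 ⇒ m × 10 × 1.97 = 1410 ⇒ m = 1410 / (10 × 1.97) = 71.6 kg.

m ≈ 71.6 kg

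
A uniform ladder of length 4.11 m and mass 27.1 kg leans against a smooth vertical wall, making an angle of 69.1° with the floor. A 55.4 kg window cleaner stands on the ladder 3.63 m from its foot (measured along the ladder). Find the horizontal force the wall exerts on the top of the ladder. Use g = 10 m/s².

N_wall ≈ 239 N

Sum moments about the foot of the ladder (the floor normal and friction both act there and drop out).
Ladder weight 27.1×10 = 271 N acts at 2.055 m along the ladder; its horizontal arm is 2.055·cos69.1° = 0.7331 m → τ = 198.7 N·m clockwise.
Window cleaner: 55.4×10 = 554 N at 3.63 m → arm 1.295 m → τ = 717.4 N·m clockwise.
Wall normal N acts horizontally at the top; its moment arm is the height L sinθ = 4.11·sin69.1° = 3.84 m, counterclockwise.
Setting net torque to zero: N × 3.84 = 916.1 → N = 239 N.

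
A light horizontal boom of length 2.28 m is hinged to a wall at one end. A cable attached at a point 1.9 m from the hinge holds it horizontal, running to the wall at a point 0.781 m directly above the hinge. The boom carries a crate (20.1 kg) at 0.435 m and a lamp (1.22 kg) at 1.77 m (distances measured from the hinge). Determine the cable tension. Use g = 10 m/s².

T ≈ 151 N

Sum moments about the hinge (the unknown hinge reaction has zero arm there).
Crate: 20.1 × 10 = 201 N down at 0.435 m → arm 0.435 m, τ = 201 × 0.435 = 87.44 N·m clockwise.
Lamp: 1.22 × 10 = 12.2 N down at 1.77 m → arm 1.77 m, τ = 12.2 × 1.77 = 21.59 N·m clockwise.
Total clockwise load moment = 109 N·m.
The cable tension T acts at 1.9 m; only its component perpendicular to the boom, T sinθ, produces torque. sinθ = h/√(h²+d²) = 0.781/√(0.781²+1.9²) = 0.3802.
Στ = 0 ⇒ T × 1.9 × 0.3802 = 109 ⇒ T = 109 / 0.7224 = 151 N.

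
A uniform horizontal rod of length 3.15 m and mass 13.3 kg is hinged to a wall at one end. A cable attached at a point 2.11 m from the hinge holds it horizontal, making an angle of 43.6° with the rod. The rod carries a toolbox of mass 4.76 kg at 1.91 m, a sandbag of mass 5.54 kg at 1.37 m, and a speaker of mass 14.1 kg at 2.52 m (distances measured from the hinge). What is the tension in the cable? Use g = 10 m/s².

Choose the hinge as the axis so the unknown hinge reaction has zero arm there.
Beam weight: 13.3 × 10 = 133 N down at 1.575 m → arm 1.575 m, τ = 133 × 1.575 = 209.5 N·m clockwise.
Toolbox: 4.76 × 10 = 47.6 N down at 1.91 m → arm 1.91 m, τ = 47.6 × 1.91 = 90.92 N·m clockwise.
Sandbag: 5.54 × 10 = 55.4 N down at 1.37 m → arm 1.37 m, τ = 55.4 × 1.37 = 75.9 N·m clockwise.
Speaker: 14.1 × 10 = 141 N down at 2.52 m → arm 2.52 m, τ = 141 × 2.52 = 355.3 N·m clockwise.
Total clockwise load moment = 731.6 N·m.
The cable tension T acts at 2.11 m; only its component perpendicular to the rod, T sinθ, produces torque. sin 43.6° = 0.6896.
Στ = 0 ⇒ T × 2.11 × 0.6896 = 731.6 ⇒ T = 731.6 / 1.455 = 503 N.

T ≈ 503 N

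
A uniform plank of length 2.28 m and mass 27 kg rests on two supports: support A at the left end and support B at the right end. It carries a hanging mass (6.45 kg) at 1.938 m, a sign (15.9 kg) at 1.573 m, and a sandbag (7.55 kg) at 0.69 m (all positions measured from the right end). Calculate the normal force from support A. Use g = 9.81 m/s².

R_A ≈ 316 N

Choose support B as the axis so its reaction then has zero moment arm.
Beam weight: 27 × 9.81 = 264.9 N down at 1.14 m → arm 1.14 m, τ = 264.9 × 1.14 = 302 N·m counterclockwise.
Hanging mass: 6.45 × 9.81 = 63.27 N down at 1.938 m → arm 1.938 m, τ = 63.27 × 1.938 = 122.6 N·m counterclockwise.
Sign: 15.9 × 9.81 = 156 N down at 1.573 m → arm 1.573 m, τ = 156 × 1.573 = 245.4 N·m counterclockwise.
Sandbag: 7.55 × 9.81 = 74.07 N down at 0.69 m → arm 0.69 m, τ = 74.07 × 0.69 = 51.11 N·m counterclockwise.
Net load moment about support B = 721.1 N·m counterclockwise.
Reaction R at support A is upward at 2.28 m, arm 2.28 m → moment R × 2.28 clockwise.
For rotational equilibrium, R × 2.28 = 721.1, so R = 316 N.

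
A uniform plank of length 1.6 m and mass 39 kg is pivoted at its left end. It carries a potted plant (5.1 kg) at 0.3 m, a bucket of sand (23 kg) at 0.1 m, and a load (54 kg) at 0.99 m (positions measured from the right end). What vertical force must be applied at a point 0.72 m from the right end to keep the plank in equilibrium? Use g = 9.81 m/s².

F ≈ 1170 N

Choose the left end as the axis so the unknown pivot reaction has zero arm there.
Beam weight: 39 × 9.81 = 382.6 N down at 0.8 m → arm 0.8 m, τ = 382.6 × 0.8 = 306.1 N·m clockwise.
Potted plant: 5.1 × 9.81 = 50.03 N down at 0.3 m → arm 1.3 m, τ = 50.03 × 1.3 = 65.04 N·m clockwise.
Bucket of sand: 23 × 9.81 = 225.6 N down at 0.1 m → arm 1.5 m, τ = 225.6 × 1.5 = 338.4 N·m clockwise.
Load: 54 × 9.81 = 529.7 N down at 0.99 m → arm 0.61 m, τ = 529.7 × 0.61 = 323.1 N·m clockwise.
Net moment of the loads = 1033 N·m clockwise.
The upward force F acts at a point 0.72 m from the right end, arm 0.88 m, giving F × 0.88 counterclockwise.
Στ = 0 ⇒ F × 0.88 = 1033 ⇒ F = 1033 / 0.88 = 1170 N.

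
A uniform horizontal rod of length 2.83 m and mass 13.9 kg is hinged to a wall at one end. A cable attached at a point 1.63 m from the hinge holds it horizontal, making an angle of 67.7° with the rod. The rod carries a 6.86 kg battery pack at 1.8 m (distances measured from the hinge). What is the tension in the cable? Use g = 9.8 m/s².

T ≈ 208 N

Choose the hinge as the axis so the unknown hinge reaction has zero arm there.
Beam weight: 13.9 × 9.8 = 136.2 N down at 1.415 m → arm 1.415 m, τ = 136.2 × 1.415 = 192.7 N·m clockwise.
Battery pack: 6.86 × 9.8 = 67.23 N down at 1.8 m → arm 1.8 m, τ = 67.23 × 1.8 = 121 N·m clockwise.
Total clockwise load moment = 313.7 N·m.
The cable tension T acts at 1.63 m; only its component perpendicular to the rod, T sinθ, produces torque. sin 67.7° = 0.9252.
For rotational equilibrium, T × 1.63 × 0.9252 = 313.7, so T = 313.7 / 1.508 = 208 N.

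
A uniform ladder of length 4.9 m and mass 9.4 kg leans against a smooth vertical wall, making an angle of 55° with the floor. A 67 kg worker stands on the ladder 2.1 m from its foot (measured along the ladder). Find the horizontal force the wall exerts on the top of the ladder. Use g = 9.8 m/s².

Sum moments about the foot of the ladder (the floor normal and friction both act there and drop out).
Ladder weight 9.4×9.8 = 92.12 N acts at 2.45 m along the ladder; its horizontal arm is 2.45·cos55° = 1.405 m → τ = 129.4 N·m clockwise.
Worker: 67×9.8 = 656.6 N at 2.1 m → arm 1.205 m → τ = 791.2 N·m clockwise.
Wall normal N acts horizontally at the top; its moment arm is the height L sinθ = 4.9·sin55° = 4.014 m, counterclockwise.
Setting net torque to zero: N × 4.014 = 920.6 → N = 229 N.

N_wall ≈ 229 N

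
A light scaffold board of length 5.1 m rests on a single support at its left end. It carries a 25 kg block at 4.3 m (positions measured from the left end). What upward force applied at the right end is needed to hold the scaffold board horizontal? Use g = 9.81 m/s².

Taking torques about the left end:
Block: 25 × 9.81 = 245.2 N down at 4.3 m → arm 4.3 m, τ = 245.2 × 4.3 = 1054 N·m clockwise.
Net moment of the loads = 1054 N·m clockwise.
The upward force F acts at the right end, arm 5.1 m, giving F × 5.1 counterclockwise.
Στ = 0 ⇒ F × 5.1 = 1054 ⇒ F = 1054 / 5.1 = 207 N.

F ≈ 207 N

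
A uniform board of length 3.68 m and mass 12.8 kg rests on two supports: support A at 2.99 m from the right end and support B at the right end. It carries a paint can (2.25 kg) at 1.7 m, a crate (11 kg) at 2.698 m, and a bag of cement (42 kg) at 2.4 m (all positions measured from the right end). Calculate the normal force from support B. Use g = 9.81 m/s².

R_B ≈ 150 N

Sum moments about support A (its reaction then has zero moment arm).
Beam weight: 12.8 × 9.81 = 125.6 N down at 1.84 m → arm 1.15 m, τ = 125.6 × 1.15 = 144.4 N·m clockwise.
Paint can: 2.25 × 9.81 = 22.07 N down at 1.7 m → arm 1.29 m, τ = 22.07 × 1.29 = 28.47 N·m clockwise.
Crate: 11 × 9.81 = 107.9 N down at 2.698 m → arm 0.292 m, τ = 107.9 × 0.292 = 31.51 N·m clockwise.
Bag of cement: 42 × 9.81 = 412 N down at 2.4 m → arm 0.59 m, τ = 412 × 0.59 = 243.1 N·m clockwise.
Net load moment about support A = 447.5 N·m clockwise.
Reaction R at support B is upward at 0 m, arm 2.99 m → moment R × 2.99 counterclockwise.
Balancing moments: R × 2.99 = 447.5, giving R = 150 N.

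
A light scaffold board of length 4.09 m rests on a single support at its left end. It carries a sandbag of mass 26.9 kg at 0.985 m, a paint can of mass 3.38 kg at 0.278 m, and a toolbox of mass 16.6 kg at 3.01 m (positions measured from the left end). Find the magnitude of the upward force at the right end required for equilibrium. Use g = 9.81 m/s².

F ≈ 186 N

Taking torques about the left end:
Sandbag: 26.9 × 9.81 = 263.9 N down at 0.985 m → arm 0.985 m, τ = 263.9 × 0.985 = 259.9 N·m clockwise.
Paint can: 3.38 × 9.81 = 33.16 N down at 0.278 m → arm 0.278 m, τ = 33.16 × 0.278 = 9.218 N·m clockwise.
Toolbox: 16.6 × 9.81 = 162.8 N down at 3.01 m → arm 3.01 m, τ = 162.8 × 3.01 = 490 N·m clockwise.
Net moment of the loads = 759.1 N·m clockwise.
The upward force F acts at the right end, arm 4.09 m, giving F × 4.09 counterclockwise.
Στ = 0 ⇒ F × 4.09 = 759.1 ⇒ F = 759.1 / 4.09 = 186 N.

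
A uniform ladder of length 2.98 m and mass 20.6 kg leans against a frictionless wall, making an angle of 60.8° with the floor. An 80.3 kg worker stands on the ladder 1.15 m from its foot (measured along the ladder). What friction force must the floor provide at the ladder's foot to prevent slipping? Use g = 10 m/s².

f ≈ 231 N

About the foot of the ladder:
Ladder weight 20.6×10 = 206 N acts at 1.49 m along the ladder; its horizontal arm is 1.49·cos60.8° = 0.7269 m → τ = 149.7 N·m clockwise.
Worker: 80.3×10 = 803 N at 1.15 m → arm 0.561 m → τ = 450.5 N·m clockwise.
Wall normal N acts horizontally at the top; its moment arm is the height L sinθ = 2.98·sin60.8° = 2.601 m, counterclockwise.
Στ = 0 ⇒ N × 2.601 = 600.2 ⇒ N = 231 N.
ΣFx = 0: friction at the foot balances the wall's push, so f = N_wall = 231 N.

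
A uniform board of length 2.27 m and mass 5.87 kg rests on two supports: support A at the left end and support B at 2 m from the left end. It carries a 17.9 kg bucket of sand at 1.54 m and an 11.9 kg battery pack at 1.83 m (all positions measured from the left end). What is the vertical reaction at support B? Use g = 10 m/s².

Sum moments about support A (its reaction then has zero moment arm).
Beam weight: 5.87 × 10 = 58.7 N down at 1.135 m → arm 1.135 m, τ = 58.7 × 1.135 = 66.62 N·m clockwise.
Bucket of sand: 17.9 × 10 = 179 N down at 1.54 m → arm 1.54 m, τ = 179 × 1.54 = 275.7 N·m clockwise.
Battery pack: 11.9 × 10 = 119 N down at 1.83 m → arm 1.83 m, τ = 119 × 1.83 = 217.8 N·m clockwise.
Net load moment about support A = 560.1 N·m clockwise.
Reaction R at support B is upward at 2 m, arm 2 m → moment R × 2 counterclockwise.
Setting net torque to zero: R × 2 = 560.1 → R = 280 N.

R_B ≈ 280 N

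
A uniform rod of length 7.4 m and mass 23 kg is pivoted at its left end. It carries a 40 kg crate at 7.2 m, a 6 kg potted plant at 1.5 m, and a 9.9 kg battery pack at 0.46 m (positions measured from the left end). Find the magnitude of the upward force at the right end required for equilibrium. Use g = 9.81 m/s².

F ≈ 513 N

Take moments about the left end.
Beam weight: 23 × 9.81 = 225.6 N down at 3.7 m → arm 3.7 m, τ = 225.6 × 3.7 = 834.7 N·m clockwise.
Crate: 40 × 9.81 = 392.4 N down at 7.2 m → arm 7.2 m, τ = 392.4 × 7.2 = 2825 N·m clockwise.
Potted plant: 6 × 9.81 = 58.86 N down at 1.5 m → arm 1.5 m, τ = 58.86 × 1.5 = 88.29 N·m clockwise.
Battery pack: 9.9 × 9.81 = 97.12 N down at 0.46 m → arm 0.46 m, τ = 97.12 × 0.46 = 44.68 N·m clockwise.
Net moment of the loads = 3793 N·m clockwise.
The upward force F acts at the right end, arm 7.4 m, giving F × 7.4 counterclockwise.
For rotational equilibrium, F × 7.4 = 3793, so F = 3793 / 7.4 = 513 N.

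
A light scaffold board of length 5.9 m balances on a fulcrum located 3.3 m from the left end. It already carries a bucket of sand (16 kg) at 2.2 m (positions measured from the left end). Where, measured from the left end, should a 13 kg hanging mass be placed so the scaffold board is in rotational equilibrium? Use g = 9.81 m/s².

x ≈ 4.65 m from the left end

About the fulcrum (at 3.3 m from the left end):
Bucket of sand: 16 × 9.81 = 157 N down at 2.2 m → arm 1.1 m, τ = 157 × 1.1 = 172.7 N·m counterclockwise.
Net moment of existing loads = 172.7 N·m counterclockwise.
The hanging mass weighs 13 × 9.81 = 127.5 N and must supply an equal clockwise moment, so its lever arm about the fulcrum is 172.7 / 127.5 = 1.35 m.
That puts it at 3.3 + 1.35 = 4.65 m from the left end.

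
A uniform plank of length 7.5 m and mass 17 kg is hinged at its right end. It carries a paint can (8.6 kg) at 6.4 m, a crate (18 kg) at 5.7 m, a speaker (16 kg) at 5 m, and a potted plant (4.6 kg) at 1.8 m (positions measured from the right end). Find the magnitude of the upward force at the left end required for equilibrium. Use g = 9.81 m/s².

F ≈ 405 N

Taking torques about the right end:
Beam weight: 17 × 9.81 = 166.8 N down at 3.75 m → arm 3.75 m, τ = 166.8 × 3.75 = 625.5 N·m counterclockwise.
Paint can: 8.6 × 9.81 = 84.37 N down at 6.4 m → arm 6.4 m, τ = 84.37 × 6.4 = 540 N·m counterclockwise.
Crate: 18 × 9.81 = 176.6 N down at 5.7 m → arm 5.7 m, τ = 176.6 × 5.7 = 1007 N·m counterclockwise.
Speaker: 16 × 9.81 = 157 N down at 5 m → arm 5 m, τ = 157 × 5 = 785 N·m counterclockwise.
Potted plant: 4.6 × 9.81 = 45.13 N down at 1.8 m → arm 1.8 m, τ = 45.13 × 1.8 = 81.23 N·m counterclockwise.
Net moment of the loads = 3039 N·m counterclockwise.
The upward force F acts at the left end, arm 7.5 m, giving F × 7.5 clockwise.
Balancing moments: F × 7.5 = 3039, giving F = 3039 / 7.5 = 405 N.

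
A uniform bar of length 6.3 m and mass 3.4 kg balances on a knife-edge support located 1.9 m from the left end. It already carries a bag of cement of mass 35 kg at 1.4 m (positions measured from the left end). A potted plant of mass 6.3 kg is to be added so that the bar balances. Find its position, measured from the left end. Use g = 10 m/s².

x ≈ 4 m from the left end

Take moments about the knife-edge support (at 1.9 m from the left end).
Beam weight: 3.4 × 10 = 34 N down at 3.15 m → arm 1.25 m, τ = 34 × 1.25 = 42.5 N·m clockwise.
Bag of cement: 35 × 10 = 350 N down at 1.4 m → arm 0.5 m, τ = 350 × 0.5 = 175 N·m counterclockwise.
Net moment of existing loads = 132.5 N·m counterclockwise.
The potted plant weighs 6.3 × 10 = 63 N and must supply an equal clockwise moment, so its lever arm about the knife-edge support is 132.5 / 63 = 2.1 m.
That puts it at 1.9 + 2.1 = 4 m from the left end.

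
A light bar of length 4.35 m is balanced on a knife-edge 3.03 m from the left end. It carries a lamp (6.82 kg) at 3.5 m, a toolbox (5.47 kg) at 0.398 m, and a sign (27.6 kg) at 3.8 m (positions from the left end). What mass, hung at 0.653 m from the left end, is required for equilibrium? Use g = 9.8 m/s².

m ≈ 4.23 kg

Choose the knife-edge (at 3.03 m from the left end) as the axis so the support reaction has zero arm there.
Lamp: 6.82 × 9.8 = 66.84 N down at 3.5 m → arm 0.47 m, τ = 66.84 × 0.47 = 31.41 N·m clockwise.
Toolbox: 5.47 × 9.8 = 53.61 N down at 0.398 m → arm 2.632 m, τ = 53.61 × 2.632 = 141.1 N·m counterclockwise.
Sign: 27.6 × 9.8 = 270.5 N down at 3.8 m → arm 0.77 m, τ = 270.5 × 0.77 = 208.3 N·m clockwise.
Net moment of known loads = 98.61 N·m clockwise.
An unknown mass m at 0.653 m has arm 2.377 m; its moment is m·g·2.377 counterclockwise.
Στ = 0 ⇒ m × 9.8 × 2.377 = 98.61 ⇒ m = 98.61 / (9.8 × 2.377) = 4.23 kg.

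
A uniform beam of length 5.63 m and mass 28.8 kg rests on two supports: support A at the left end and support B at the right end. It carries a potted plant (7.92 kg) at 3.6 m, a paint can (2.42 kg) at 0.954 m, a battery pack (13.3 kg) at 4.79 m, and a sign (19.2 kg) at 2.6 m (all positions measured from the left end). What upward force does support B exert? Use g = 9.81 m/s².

R_B ≈ 393 N

Choose support A as the axis so its reaction then has zero moment arm.
Beam weight: 28.8 × 9.81 = 282.5 N down at 2.815 m → arm 2.815 m, τ = 282.5 × 2.815 = 795.2 N·m clockwise.
Potted plant: 7.92 × 9.81 = 77.7 N down at 3.6 m → arm 3.6 m, τ = 77.7 × 3.6 = 279.7 N·m clockwise.
Paint can: 2.42 × 9.81 = 23.74 N down at 0.954 m → arm 0.954 m, τ = 23.74 × 0.954 = 22.65 N·m clockwise.
Battery pack: 13.3 × 9.81 = 130.5 N down at 4.79 m → arm 4.79 m, τ = 130.5 × 4.79 = 625.1 N·m clockwise.
Sign: 19.2 × 9.81 = 188.4 N down at 2.6 m → arm 2.6 m, τ = 188.4 × 2.6 = 489.8 N·m clockwise.
Net load moment about support A = 2212 N·m clockwise.
Reaction R at support B is upward at 5.63 m, arm 5.63 m → moment R × 5.63 counterclockwise.
For rotational equilibrium, R × 5.63 = 2212, so R = 393 N.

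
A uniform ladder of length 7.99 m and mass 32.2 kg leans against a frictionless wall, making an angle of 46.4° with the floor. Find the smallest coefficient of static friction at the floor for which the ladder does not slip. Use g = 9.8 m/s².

Choose the foot of the ladder as the axis so the floor normal and friction both act there and drop out.
Ladder weight 32.2×9.8 = 315.6 N acts at 3.995 m along the ladder; its horizontal arm is 3.995·cos46.4° = 2.755 m → τ = 869.5 N·m clockwise.
Wall normal N acts horizontally at the top; its moment arm is the height L sinθ = 7.99·sin46.4° = 5.786 m, counterclockwise.
Setting net torque to zero: N × 5.786 = 869.5 → N = 150.3 N.
ΣFx = 0 ⇒ f = N_wall = 150.3 N. ΣFy = 0 ⇒ N_floor = 315.6 N.
μ_min = f / N_floor = 150.3 / 315.6 = 0.476.

μ_min ≈ 0.476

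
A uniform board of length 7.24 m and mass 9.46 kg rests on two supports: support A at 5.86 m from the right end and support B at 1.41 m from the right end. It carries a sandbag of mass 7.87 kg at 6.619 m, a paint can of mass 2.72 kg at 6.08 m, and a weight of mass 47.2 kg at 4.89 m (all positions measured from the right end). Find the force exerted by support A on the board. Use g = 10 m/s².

About support B:
Beam weight: 9.46 × 10 = 94.6 N down at 3.62 m → arm 2.21 m, τ = 94.6 × 2.21 = 209.1 N·m counterclockwise.
Sandbag: 7.87 × 10 = 78.7 N down at 6.619 m → arm 5.209 m, τ = 78.7 × 5.209 = 409.9 N·m counterclockwise.
Paint can: 2.72 × 10 = 27.2 N down at 6.08 m → arm 4.67 m, τ = 27.2 × 4.67 = 127 N·m counterclockwise.
Weight: 47.2 × 10 = 472 N down at 4.89 m → arm 3.48 m, τ = 472 × 3.48 = 1643 N·m counterclockwise.
Net load moment about support B = 2389 N·m counterclockwise.
Reaction R at support A is upward at 5.86 m, arm 4.45 m → moment R × 4.45 clockwise.
For rotational equilibrium, R × 4.45 = 2389, so R = 537 N.

R_A ≈ 537 N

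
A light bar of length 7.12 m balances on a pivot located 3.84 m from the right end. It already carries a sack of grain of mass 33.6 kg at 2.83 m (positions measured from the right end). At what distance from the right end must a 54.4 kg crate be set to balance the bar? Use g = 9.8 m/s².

Taking torques about the pivot (at 3.84 m from the right end):
Sack of grain: 33.6 × 9.8 = 329.3 N down at 2.83 m → arm 1.01 m, τ = 329.3 × 1.01 = 332.6 N·m clockwise.
Net moment of existing loads = 332.6 N·m clockwise.
The crate weighs 54.4 × 9.8 = 533.1 N and must supply an equal counterclockwise moment, so its lever arm about the pivot is 332.6 / 533.1 = 0.624 m.
That puts it at 3.84 + 0.624 = 4.46 m from the right end.

x ≈ 4.46 m from the right end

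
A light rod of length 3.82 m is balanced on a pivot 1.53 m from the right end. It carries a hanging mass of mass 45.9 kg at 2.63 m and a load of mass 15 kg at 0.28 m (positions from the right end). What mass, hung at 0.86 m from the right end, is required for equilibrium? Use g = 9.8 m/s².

Choose the pivot (at 1.53 m from the right end) as the axis so the support reaction has zero arm there.
Hanging mass: 45.9 × 9.8 = 449.8 N down at 2.63 m → arm 1.1 m, τ = 449.8 × 1.1 = 494.8 N·m counterclockwise.
Load: 15 × 9.8 = 147 N down at 0.28 m → arm 1.25 m, τ = 147 × 1.25 = 183.8 N·m clockwise.
Net moment of known loads = 311 N·m counterclockwise.
An unknown mass m at 0.86 m has arm 0.67 m; its moment is m·g·0.67 clockwise.
For rotational equilibrium, m × 9.8 × 0.67 = 311, so m = 311 / (9.8 × 0.67) = 47.4 kg.

m ≈ 47.4 kg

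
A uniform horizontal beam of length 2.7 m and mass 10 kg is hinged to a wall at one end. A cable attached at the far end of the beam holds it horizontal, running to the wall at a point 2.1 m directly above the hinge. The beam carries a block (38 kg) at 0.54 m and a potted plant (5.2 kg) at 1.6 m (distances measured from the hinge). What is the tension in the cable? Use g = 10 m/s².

T ≈ 255 N

Take moments about the hinge.
Beam weight: 10 × 10 = 100 N down at 1.35 m → arm 1.35 m, τ = 100 × 1.35 = 135 N·m clockwise.
Block: 38 × 10 = 380 N down at 0.54 m → arm 0.54 m, τ = 380 × 0.54 = 205.2 N·m clockwise.
Potted plant: 5.2 × 10 = 52 N down at 1.6 m → arm 1.6 m, τ = 52 × 1.6 = 83.2 N·m clockwise.
Total clockwise load moment = 423.4 N·m.
The cable tension T acts at 2.7 m; only its component perpendicular to the beam, T sinθ, produces torque. sinθ = h/√(h²+d²) = 2.1/√(2.1²+2.7²) = 0.6139.
Στ = 0 ⇒ T × 2.7 × 0.6139 = 423.4 ⇒ T = 423.4 / 1.658 = 255 N.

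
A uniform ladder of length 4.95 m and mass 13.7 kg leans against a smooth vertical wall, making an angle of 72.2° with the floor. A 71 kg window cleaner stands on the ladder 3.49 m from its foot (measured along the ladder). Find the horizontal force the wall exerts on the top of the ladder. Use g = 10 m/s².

N_wall ≈ 183 N

Choose the foot of the ladder as the axis so the floor normal and friction both act there and drop out.
Ladder weight 13.7×10 = 137 N acts at 2.475 m along the ladder; its horizontal arm is 2.475·cos72.2° = 0.7566 m → τ = 103.7 N·m clockwise.
Window cleaner: 71×10 = 710 N at 3.49 m → arm 1.067 m → τ = 757.6 N·m clockwise.
Wall normal N acts horizontally at the top; its moment arm is the height L sinθ = 4.95·sin72.2° = 4.713 m, counterclockwise.
Στ = 0 ⇒ N × 4.713 = 861.3 ⇒ N = 183 N.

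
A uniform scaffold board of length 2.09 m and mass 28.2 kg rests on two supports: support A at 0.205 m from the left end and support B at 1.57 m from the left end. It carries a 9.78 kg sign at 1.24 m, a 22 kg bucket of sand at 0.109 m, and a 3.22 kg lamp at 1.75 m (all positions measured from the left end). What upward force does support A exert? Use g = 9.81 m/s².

Take moments about support B.
Beam weight: 28.2 × 9.81 = 276.6 N down at 1.045 m → arm 0.525 m, τ = 276.6 × 0.525 = 145.2 N·m counterclockwise.
Sign: 9.78 × 9.81 = 95.94 N down at 1.24 m → arm 0.33 m, τ = 95.94 × 0.33 = 31.66 N·m counterclockwise.
Bucket of sand: 22 × 9.81 = 215.8 N down at 0.109 m → arm 1.461 m, τ = 215.8 × 1.461 = 315.3 N·m counterclockwise.
Lamp: 3.22 × 9.81 = 31.59 N down at 1.75 m → arm 0.18 m, τ = 31.59 × 0.18 = 5.686 N·m clockwise.
Net load moment about support B = 486.5 N·m counterclockwise.
Reaction R at support A is upward at 0.205 m, arm 1.365 m → moment R × 1.365 clockwise.
For rotational equilibrium, R × 1.365 = 486.5, so R = 356 N.

R_A ≈ 356 N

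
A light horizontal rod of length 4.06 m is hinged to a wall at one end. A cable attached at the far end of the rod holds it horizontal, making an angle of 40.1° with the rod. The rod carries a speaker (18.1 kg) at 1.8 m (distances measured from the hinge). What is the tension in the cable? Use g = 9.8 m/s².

Take moments about the hinge.
Speaker: 18.1 × 9.8 = 177.4 N down at 1.8 m → arm 1.8 m, τ = 177.4 × 1.8 = 319.3 N·m clockwise.
Total clockwise load moment = 319.3 N·m.
The cable tension T acts at 4.06 m; only its component perpendicular to the rod, T sinθ, produces torque. sin 40.1° = 0.6441.
Setting net torque to zero: T × 4.06 × 0.6441 = 319.3 → T = 319.3 / 2.615 = 122 N.

T ≈ 122 N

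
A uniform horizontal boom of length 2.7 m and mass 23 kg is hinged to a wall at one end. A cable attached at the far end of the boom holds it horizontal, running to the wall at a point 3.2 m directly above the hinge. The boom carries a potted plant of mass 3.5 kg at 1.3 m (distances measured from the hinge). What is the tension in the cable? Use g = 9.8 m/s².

T ≈ 169 N

About the hinge:
Beam weight: 23 × 9.8 = 225.4 N down at 1.35 m → arm 1.35 m, τ = 225.4 × 1.35 = 304.3 N·m clockwise.
Potted plant: 3.5 × 9.8 = 34.3 N down at 1.3 m → arm 1.3 m, τ = 34.3 × 1.3 = 44.59 N·m clockwise.
Total clockwise load moment = 348.9 N·m.
The cable tension T acts at 2.7 m; only its component perpendicular to the boom, T sinθ, produces torque. sinθ = h/√(h²+d²) = 3.2/√(3.2²+2.7²) = 0.7643.
Balancing moments: T × 2.7 × 0.7643 = 348.9, giving T = 348.9 / 2.064 = 169 N.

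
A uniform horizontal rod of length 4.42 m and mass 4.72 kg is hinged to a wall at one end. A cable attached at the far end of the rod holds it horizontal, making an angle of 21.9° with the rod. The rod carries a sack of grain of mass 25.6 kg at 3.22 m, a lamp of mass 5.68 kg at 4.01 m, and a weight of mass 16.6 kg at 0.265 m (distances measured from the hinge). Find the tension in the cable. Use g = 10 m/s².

T ≈ 728 N

About the hinge:
Beam weight: 4.72 × 10 = 47.2 N down at 2.21 m → arm 2.21 m, τ = 47.2 × 2.21 = 104.3 N·m clockwise.
Sack of grain: 25.6 × 10 = 256 N down at 3.22 m → arm 3.22 m, τ = 256 × 3.22 = 824.3 N·m clockwise.
Lamp: 5.68 × 10 = 56.8 N down at 4.01 m → arm 4.01 m, τ = 56.8 × 4.01 = 227.8 N·m clockwise.
Weight: 16.6 × 10 = 166 N down at 0.265 m → arm 0.265 m, τ = 166 × 0.265 = 43.99 N·m clockwise.
Total clockwise load moment = 1200 N·m.
The cable tension T acts at 4.42 m; only its component perpendicular to the rod, T sinθ, produces torque. sin 21.9° = 0.373.
Balancing moments: T × 4.42 × 0.373 = 1200, giving T = 1200 / 1.649 = 728 N.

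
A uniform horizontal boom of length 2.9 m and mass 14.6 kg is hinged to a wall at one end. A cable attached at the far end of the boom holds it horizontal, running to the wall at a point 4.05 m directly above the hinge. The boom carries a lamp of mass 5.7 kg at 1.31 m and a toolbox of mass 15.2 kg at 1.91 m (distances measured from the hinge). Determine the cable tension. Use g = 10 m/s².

Choose the hinge as the axis so the unknown hinge reaction has zero arm there.
Beam weight: 14.6 × 10 = 146 N down at 1.45 m → arm 1.45 m, τ = 146 × 1.45 = 211.7 N·m clockwise.
Lamp: 5.7 × 10 = 57 N down at 1.31 m → arm 1.31 m, τ = 57 × 1.31 = 74.67 N·m clockwise.
Toolbox: 15.2 × 10 = 152 N down at 1.91 m → arm 1.91 m, τ = 152 × 1.91 = 290.3 N·m clockwise.
Total clockwise load moment = 576.7 N·m.
The cable tension T acts at 2.9 m; only its component perpendicular to the boom, T sinθ, produces torque. sinθ = h/√(h²+d²) = 4.05/√(4.05²+2.9²) = 0.8131.
Balancing moments: T × 2.9 × 0.8131 = 576.7, giving T = 576.7 / 2.358 = 245 N.

T ≈ 245 N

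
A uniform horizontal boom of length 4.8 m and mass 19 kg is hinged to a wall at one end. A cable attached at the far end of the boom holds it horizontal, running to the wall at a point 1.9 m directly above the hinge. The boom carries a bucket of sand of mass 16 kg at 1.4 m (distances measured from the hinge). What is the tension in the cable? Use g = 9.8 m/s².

T ≈ 377 N

About the hinge:
Beam weight: 19 × 9.8 = 186.2 N down at 2.4 m → arm 2.4 m, τ = 186.2 × 2.4 = 446.9 N·m clockwise.
Bucket of sand: 16 × 9.8 = 156.8 N down at 1.4 m → arm 1.4 m, τ = 156.8 × 1.4 = 219.5 N·m clockwise.
Total clockwise load moment = 666.4 N·m.
The cable tension T acts at 4.8 m; only its component perpendicular to the boom, T sinθ, produces torque. sinθ = h/√(h²+d²) = 1.9/√(1.9²+4.8²) = 0.368.
Setting net torque to zero: T × 4.8 × 0.368 = 666.4 → T = 666.4 / 1.766 = 377 N.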